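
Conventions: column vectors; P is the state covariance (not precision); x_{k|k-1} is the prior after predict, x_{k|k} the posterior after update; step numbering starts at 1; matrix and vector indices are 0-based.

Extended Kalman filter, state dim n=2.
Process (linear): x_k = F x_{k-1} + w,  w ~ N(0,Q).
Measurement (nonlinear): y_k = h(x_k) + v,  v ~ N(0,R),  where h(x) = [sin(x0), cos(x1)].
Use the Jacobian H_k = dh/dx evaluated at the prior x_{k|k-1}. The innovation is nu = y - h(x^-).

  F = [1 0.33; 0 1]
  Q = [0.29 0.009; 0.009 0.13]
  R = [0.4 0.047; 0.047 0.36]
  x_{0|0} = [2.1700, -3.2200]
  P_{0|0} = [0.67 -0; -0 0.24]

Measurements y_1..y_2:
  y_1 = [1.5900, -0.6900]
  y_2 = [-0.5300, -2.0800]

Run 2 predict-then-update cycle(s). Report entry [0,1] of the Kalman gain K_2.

K[0,1] = -0.1091

step 1: x^-=[1.1074, -3.2200]  P^-=[0.9861 0.0882; 0.0882 0.3700]  H_jac=[0.4470 0.0000; 0.0000 -0.0783]  S=[0.5970 0.0439; 0.0439 0.3623]  K=[0.7464 -0.1095; 0.0726 -0.0888]  nu=[0.6955, 0.3069]  x^+=[1.5928, -3.1968]  P^+=[0.6564 0.0556; 0.0556 0.3646]
step 2: x^-=[0.5379, -3.1968]  P^-=[1.0228 0.1849; 0.1849 0.4946]  H_jac=[0.8588 0.0000; 0.0000 -0.0552]  S=[1.1543 0.0382; 0.0382 0.3615]  K=[0.7645 -0.1091; 0.1406 -0.0903]  nu=[-1.0423, -1.0815]  x^+=[-0.1410, -3.2456]  P^+=[0.3501 0.0605; 0.0605 0.4698]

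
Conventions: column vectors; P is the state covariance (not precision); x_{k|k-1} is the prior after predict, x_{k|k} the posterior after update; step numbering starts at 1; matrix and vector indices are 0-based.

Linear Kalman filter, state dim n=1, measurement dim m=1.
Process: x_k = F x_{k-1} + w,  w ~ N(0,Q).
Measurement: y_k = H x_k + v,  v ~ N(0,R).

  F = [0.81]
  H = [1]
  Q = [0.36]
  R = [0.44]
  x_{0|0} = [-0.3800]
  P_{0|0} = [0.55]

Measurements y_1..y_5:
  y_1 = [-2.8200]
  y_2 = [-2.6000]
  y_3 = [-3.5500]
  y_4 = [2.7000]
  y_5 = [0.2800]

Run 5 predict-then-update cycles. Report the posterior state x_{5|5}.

step 1: x^-=[-0.3078]  P^-=[0.7209]  S=[1.1609]  K=[0.6210]  nu=[-2.5122]  x^+=[-1.8678]  P^+=[0.2732]
step 2: x^-=[-1.5129]  P^-=[0.5393]  S=[0.9793]  K=[0.5507]  nu=[-1.0871]  x^+=[-2.1116]  P^+=[0.2423]
step 3: x^-=[-1.7104]  P^-=[0.5190]  S=[0.9590]  K=[0.5412]  nu=[-1.8396]  x^+=[-2.7059]  P^+=[0.2381]
step 4: x^-=[-2.1918]  P^-=[0.5162]  S=[0.9562]  K=[0.5399]  nu=[4.8918]  x^+=[0.4491]  P^+=[0.2375]
step 5: x^-=[0.3638]  P^-=[0.5158]  S=[0.9558]  K=[0.5397]  nu=[-0.0838]  x^+=[0.3186]  P^+=[0.2375]

x_post = [0.3186]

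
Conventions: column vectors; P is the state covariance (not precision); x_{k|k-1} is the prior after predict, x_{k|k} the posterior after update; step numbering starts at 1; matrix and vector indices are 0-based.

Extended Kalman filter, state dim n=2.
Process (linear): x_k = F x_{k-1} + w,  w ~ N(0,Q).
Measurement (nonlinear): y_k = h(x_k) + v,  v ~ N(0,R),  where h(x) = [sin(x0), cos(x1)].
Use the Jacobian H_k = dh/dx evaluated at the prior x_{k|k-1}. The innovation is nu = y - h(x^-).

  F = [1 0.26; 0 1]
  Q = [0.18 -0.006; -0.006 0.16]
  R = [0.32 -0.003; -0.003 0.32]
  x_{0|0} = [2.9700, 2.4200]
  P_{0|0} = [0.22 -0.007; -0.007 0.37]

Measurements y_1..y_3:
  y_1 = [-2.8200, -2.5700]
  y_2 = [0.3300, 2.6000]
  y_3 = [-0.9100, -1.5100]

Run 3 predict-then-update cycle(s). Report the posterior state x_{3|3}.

step 1: x^-=[3.5992, 2.4200]  P^-=[0.4214 0.0832; 0.0832 0.5300]  H_jac=[-0.8971 0.0000; 0.0000 -0.6606]  S=[0.6591 0.0463; 0.0463 0.5513]  K=[-0.5699 -0.0518; -0.0690 -0.6293]  nu=[-2.3782, -1.8192]  x^+=[5.0488, 3.7290]  P^+=[0.2031 0.0225; 0.0225 0.3045]
step 2: x^-=[6.0183, 3.7290]  P^-=[0.4154 0.0957; 0.0957 0.4645]  H_jac=[0.9651 0.0000; 0.0000 0.5542]  S=[0.7069 0.0482; 0.0482 0.4627]  K=[0.5633 0.0560; 0.0934 0.5467]  nu=[0.5918, 3.4324]  x^+=[6.5437, 5.6607]  P^+=[0.1866 0.0293; 0.0293 0.3152]
step 3: x^-=[8.0155, 5.6607]  P^-=[0.4031 0.1052; 0.1052 0.4752]  H_jac=[-0.1609 0.0000; 0.0000 0.5830]  S=[0.3304 -0.0129; -0.0129 0.4815]  K=[-0.1915 0.1223; -0.0288 0.5746]  nu=[-1.8970, -2.3225]  x^+=[8.0948, 4.3811]  P^+=[0.3832 0.0681; 0.0681 0.3155]

x_post = [8.0948, 4.3811]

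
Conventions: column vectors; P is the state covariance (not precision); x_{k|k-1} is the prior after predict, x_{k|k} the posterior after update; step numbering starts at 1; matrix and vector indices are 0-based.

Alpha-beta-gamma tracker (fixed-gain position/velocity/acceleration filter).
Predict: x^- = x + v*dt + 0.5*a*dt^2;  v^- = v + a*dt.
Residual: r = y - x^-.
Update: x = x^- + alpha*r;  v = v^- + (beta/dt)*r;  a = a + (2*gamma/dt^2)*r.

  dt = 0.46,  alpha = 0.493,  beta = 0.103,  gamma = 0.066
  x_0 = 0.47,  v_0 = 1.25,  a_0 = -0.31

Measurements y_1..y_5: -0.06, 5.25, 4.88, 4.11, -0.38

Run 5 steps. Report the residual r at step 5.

resid = -6.9716

step 1: x_pred=1.0122  r=-1.0722  x^+=0.4836  v^+=0.8673  a^+=-0.9789
step 2: x_pred=0.7790  r=4.4710  x^+=2.9832  v^+=1.4182  a^+=1.8102
step 3: x_pred=3.8271  r=1.0529  x^+=4.3462  v^+=2.4866  a^+=2.4671
step 4: x_pred=5.7510  r=-1.6410  x^+=4.9420  v^+=3.2540  a^+=1.4433
step 5: x_pred=6.5916  r=-6.9716  x^+=3.1546  v^+=2.3569  a^+=-2.9056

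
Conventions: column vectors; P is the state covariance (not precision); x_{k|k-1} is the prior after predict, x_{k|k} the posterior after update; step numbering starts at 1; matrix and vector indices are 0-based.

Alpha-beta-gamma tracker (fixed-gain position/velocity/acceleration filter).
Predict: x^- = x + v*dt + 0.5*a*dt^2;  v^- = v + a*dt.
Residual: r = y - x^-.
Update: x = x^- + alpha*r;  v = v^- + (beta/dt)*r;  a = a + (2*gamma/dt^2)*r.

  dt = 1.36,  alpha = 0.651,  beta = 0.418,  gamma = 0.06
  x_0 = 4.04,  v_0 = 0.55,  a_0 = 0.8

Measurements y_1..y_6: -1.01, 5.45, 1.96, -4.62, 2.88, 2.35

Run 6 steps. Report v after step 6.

v_post = 0.7074

step 1: x_pred=5.5278  r=-6.5378  x^+=1.2717  v^+=-0.3714  a^+=0.3758
step 2: x_pred=1.1141  r=4.3359  x^+=3.9368  v^+=1.4723  a^+=0.6571
step 3: x_pred=6.5469  r=-4.5869  x^+=3.5608  v^+=0.9563  a^+=0.3595
step 4: x_pred=5.1938  r=-9.8138  x^+=-1.1950  v^+=-1.5711  a^+=-0.2772
step 5: x_pred=-3.5880  r=6.4680  x^+=0.6227  v^+=0.0399  a^+=0.1425
step 6: x_pred=0.8087  r=1.5413  x^+=1.8121  v^+=0.7074  a^+=0.2425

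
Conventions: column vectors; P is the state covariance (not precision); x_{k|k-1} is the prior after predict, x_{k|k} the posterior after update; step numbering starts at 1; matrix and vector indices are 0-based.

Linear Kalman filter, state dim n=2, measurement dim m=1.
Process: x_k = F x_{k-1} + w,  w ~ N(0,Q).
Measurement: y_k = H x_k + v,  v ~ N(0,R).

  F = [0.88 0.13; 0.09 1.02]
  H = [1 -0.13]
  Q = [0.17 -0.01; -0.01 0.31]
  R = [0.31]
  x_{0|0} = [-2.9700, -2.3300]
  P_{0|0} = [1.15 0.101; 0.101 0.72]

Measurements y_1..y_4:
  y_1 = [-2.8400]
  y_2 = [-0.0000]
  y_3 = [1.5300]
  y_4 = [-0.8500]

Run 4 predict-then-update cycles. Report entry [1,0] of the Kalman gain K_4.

K[1,0] = 0.3775

step 1: x^-=[-2.9165, -2.6439]  P^-=[1.0958 0.2684; 0.2684 1.0869]  S=[1.3544]  K=[0.7833; 0.0938]  nu=[-0.2672]  x^+=[-3.1258, -2.6690]  P^+=[0.2648 0.1688; 0.1688 1.0750]
step 2: x^-=[-3.0977, -3.0037]  P^-=[0.4318 0.3070; 0.3070 1.4616]  S=[0.6867]  K=[0.5707; 0.1704]  nu=[2.7072]  x^+=[-1.5526, -2.5423]  P^+=[0.2082 0.2402; 0.2402 1.4416]
step 3: x^-=[-1.6968, -2.7329]  P^-=[0.4105 0.4161; 0.4161 1.8557]  S=[0.6437]  K=[0.5537; 0.2717]  nu=[2.8715]  x^+=[-0.1067, -1.9528]  P^+=[0.2132 0.3193; 0.3193 1.8082]
step 4: x^-=[-0.3478, -2.0015]  P^-=[0.4387 0.5370; 0.5370 2.2516]  S=[0.6471]  K=[0.5700; 0.3775]  nu=[-0.7624]  x^+=[-0.7824, -2.2892]  P^+=[0.2284 0.3977; 0.3977 2.1594]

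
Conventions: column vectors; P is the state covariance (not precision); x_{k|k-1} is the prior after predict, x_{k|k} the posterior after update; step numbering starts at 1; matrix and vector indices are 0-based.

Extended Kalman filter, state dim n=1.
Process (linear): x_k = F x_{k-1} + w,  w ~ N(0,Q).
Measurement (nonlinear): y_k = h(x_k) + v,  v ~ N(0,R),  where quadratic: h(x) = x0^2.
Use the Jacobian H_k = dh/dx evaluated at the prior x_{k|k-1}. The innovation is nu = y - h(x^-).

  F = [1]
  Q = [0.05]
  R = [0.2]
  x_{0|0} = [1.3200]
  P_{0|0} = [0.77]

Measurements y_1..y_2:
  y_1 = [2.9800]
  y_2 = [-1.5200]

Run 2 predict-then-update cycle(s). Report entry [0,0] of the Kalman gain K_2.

step 1: x^-=[1.3200]  P^-=[0.8200]  H_jac=[2.6400]  S=[5.9151]  K=[0.3660]  nu=[1.2376]  x^+=[1.7729]  P^+=[0.0277]
step 2: x^-=[1.7729]  P^-=[0.0777]  H_jac=[3.5459]  S=[1.1773]  K=[0.2341]  nu=[-4.6633]  x^+=[0.6812]  P^+=[0.0132]

K[0,0] = 0.2341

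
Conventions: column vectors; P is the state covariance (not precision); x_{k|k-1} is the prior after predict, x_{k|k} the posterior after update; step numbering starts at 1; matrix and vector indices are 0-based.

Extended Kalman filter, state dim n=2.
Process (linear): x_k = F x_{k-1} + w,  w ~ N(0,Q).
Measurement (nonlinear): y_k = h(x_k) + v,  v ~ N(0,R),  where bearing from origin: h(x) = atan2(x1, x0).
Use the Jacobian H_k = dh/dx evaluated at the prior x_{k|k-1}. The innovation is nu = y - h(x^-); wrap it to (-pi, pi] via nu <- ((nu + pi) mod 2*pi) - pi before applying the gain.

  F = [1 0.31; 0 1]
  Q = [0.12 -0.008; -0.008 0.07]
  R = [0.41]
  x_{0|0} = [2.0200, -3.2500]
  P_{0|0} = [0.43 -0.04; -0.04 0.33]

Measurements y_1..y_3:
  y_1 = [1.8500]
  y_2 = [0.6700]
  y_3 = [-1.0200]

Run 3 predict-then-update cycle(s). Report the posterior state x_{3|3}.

x_post = [1.3006, -2.4996]

step 1: x^-=[1.0125, -3.2500]  P^-=[0.5569 0.0543; 0.0543 0.4000]  H_jac=[0.2805 0.0874]  S=[0.4595]  K=[0.3502; 0.1092]  nu=[3.1188]  x^+=[2.1048, -2.9094]  P^+=[0.5005 0.0367; 0.0367 0.3945]
step 2: x^-=[1.2029, -2.9094]  P^-=[0.6812 0.1510; 0.1510 0.4645]  H_jac=[0.2935 0.1214]  S=[0.4863]  K=[0.4489; 0.2071]  nu=[1.8488]  x^+=[2.0328, -2.5266]  P^+=[0.5832 0.1058; 0.1058 0.4437]
step 3: x^-=[1.2495, -2.5266]  P^-=[0.8115 0.2354; 0.2354 0.5137]  H_jac=[0.3180 0.1573]  S=[0.5283]  K=[0.5585; 0.2946]  nu=[0.0915]  x^+=[1.3006, -2.4996]  P^+=[0.6467 0.1484; 0.1484 0.4678]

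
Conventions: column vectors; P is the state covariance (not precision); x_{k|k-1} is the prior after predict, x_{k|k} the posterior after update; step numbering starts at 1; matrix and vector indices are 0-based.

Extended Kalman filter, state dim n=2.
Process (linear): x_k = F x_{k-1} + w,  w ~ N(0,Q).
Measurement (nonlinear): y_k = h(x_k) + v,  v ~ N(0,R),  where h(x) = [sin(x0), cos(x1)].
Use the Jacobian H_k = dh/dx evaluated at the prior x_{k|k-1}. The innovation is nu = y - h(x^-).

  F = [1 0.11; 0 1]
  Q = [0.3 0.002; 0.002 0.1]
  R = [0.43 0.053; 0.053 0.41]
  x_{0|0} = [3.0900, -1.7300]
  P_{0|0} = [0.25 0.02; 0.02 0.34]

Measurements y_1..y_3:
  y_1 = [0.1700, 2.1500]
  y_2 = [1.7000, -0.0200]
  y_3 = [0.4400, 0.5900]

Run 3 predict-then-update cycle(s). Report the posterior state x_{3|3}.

step 1: x^-=[2.8997, -1.7300]  P^-=[0.5585 0.0594; 0.0594 0.4400]  H_jac=[-0.9709 0.0000; 0.0000 0.9874]  S=[0.9565 -0.0039; -0.0039 0.8389]  K=[-0.5667 0.0672; -0.0582 0.5176]  nu=[-0.0695, 2.3085]  x^+=[3.0943, -0.5311]  P^+=[0.2473 -0.0025; -0.0025 0.2118]
step 2: x^-=[3.0359, -0.5311]  P^-=[0.5493 0.0228; 0.0228 0.3118]  H_jac=[-0.9944 0.0000; 0.0000 0.5065]  S=[0.9732 0.0415; 0.0415 0.4900]  K=[-0.5643 0.0714; -0.0372 0.3255]  nu=[1.5945, -0.8822]  x^+=[2.0731, -0.8776]  P^+=[0.2402 -0.0013; -0.0013 0.2596]
step 3: x^-=[1.9766, -0.8776]  P^-=[0.5431 0.0293; 0.0293 0.3596]  H_jac=[-0.3947 0.0000; 0.0000 0.7692]  S=[0.5146 0.0441; 0.0441 0.6227]  K=[-0.4222 0.0661; -0.0609 0.4484]  nu=[-0.4788, -0.0490]  x^+=[2.1755, -0.8704]  P^+=[0.4511 0.0061; 0.0061 0.2348]

x_post = [2.1755, -0.8704]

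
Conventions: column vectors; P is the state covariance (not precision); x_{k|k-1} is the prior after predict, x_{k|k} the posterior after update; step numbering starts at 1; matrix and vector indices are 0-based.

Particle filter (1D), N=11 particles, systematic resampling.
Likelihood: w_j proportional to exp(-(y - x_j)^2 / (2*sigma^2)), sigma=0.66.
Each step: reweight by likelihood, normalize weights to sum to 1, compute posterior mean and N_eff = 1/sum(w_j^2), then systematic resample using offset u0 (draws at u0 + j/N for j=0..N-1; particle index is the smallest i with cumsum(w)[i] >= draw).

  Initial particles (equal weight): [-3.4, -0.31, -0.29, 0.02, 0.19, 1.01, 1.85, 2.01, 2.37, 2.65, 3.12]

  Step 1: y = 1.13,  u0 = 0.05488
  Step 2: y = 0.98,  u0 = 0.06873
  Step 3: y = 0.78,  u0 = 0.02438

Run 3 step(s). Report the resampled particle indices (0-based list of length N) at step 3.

resampled_idx = [0, 1, 2, 2, 3, 4, 5, 5, 6, 7, 8]

step 1: w=[0.0000, 0.0309, 0.0330, 0.0812, 0.1211, 0.3283, 0.1841, 0.1372, 0.0571, 0.0235, 0.0035]  mean=1.1624  Neff=5.3290  idx=[2, 4, 4, 5, 5, 5, 6, 6, 7, 7, 8]
step 2: w=[0.0277, 0.0862, 0.0862, 0.1762, 0.1762, 0.1762, 0.0740, 0.0740, 0.0522, 0.0522, 0.0192]  mean=1.0875  Neff=7.9698  idx=[1, 2, 3, 3, 4, 4, 5, 5, 6, 8, 9]
step 3: w=[0.0881, 0.0881, 0.1237, 0.1237, 0.1237, 0.1237, 0.1237, 0.1237, 0.0353, 0.0231, 0.0231]  mean=0.9414  Neff=9.1204  idx=[0, 1, 2, 2, 3, 4, 5, 5, 6, 7, 8]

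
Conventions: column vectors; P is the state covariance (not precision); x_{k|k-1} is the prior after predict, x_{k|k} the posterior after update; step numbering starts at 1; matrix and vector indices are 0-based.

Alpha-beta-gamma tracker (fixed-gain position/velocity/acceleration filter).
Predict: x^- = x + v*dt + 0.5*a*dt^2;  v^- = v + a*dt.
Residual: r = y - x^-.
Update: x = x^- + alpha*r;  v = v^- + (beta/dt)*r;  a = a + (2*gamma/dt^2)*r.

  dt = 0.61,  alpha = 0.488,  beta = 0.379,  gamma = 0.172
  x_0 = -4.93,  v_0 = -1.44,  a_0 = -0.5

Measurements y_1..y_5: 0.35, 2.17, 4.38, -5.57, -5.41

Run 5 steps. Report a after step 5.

a_post = -19.4094

step 1: x_pred=-5.9014  r=6.2514  x^+=-2.8507  v^+=2.1391  a^+=5.2793
step 2: x_pred=-0.5637  r=2.7337  x^+=0.7704  v^+=7.0579  a^+=7.8066
step 3: x_pred=6.5281  r=-2.1481  x^+=5.4798  v^+=10.4853  a^+=5.8207
step 4: x_pred=12.9588  r=-18.5288  x^+=3.9167  v^+=2.5237  a^+=-11.3089
step 5: x_pred=3.3522  r=-8.7622  x^+=-0.9237  v^+=-9.8187  a^+=-19.4094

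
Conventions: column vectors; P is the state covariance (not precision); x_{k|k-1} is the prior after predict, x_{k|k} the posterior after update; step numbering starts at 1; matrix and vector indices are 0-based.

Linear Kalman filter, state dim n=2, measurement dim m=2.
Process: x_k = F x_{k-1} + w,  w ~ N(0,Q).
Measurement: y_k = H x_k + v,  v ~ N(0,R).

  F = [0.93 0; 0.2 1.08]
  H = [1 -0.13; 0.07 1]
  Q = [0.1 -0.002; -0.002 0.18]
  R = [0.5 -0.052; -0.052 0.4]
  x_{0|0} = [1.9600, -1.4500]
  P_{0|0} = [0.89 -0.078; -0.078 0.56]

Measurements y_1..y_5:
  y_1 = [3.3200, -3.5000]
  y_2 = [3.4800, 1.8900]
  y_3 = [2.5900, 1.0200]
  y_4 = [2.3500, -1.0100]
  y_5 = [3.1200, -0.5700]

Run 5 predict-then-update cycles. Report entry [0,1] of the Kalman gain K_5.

step 1: x^-=[1.8228, -1.1740]  P^-=[0.8698 0.0852; 0.0852 0.8351]  S=[1.3617 -0.0153; -0.0153 1.2513]  K=[0.6320 0.1245; -0.0096 0.6720]  nu=[1.3446, -2.4536]  x^+=[2.3672, -2.8359]  P^+=[0.3089 -0.0047; -0.0047 0.2696]
step 2: x^-=[2.2015, -2.5893]  P^-=[0.3672 0.0507; 0.0507 0.5048]  S=[0.8625 -0.0417; -0.0417 0.9137]  K=[0.4230 0.1029; 0.0096 0.5568]  nu=[0.9419, 4.3252]  x^+=[3.0452, -0.1719]  P^+=[0.2068 0.0047; 0.0047 0.2219]
step 3: x^-=[2.8320, 0.4234]  P^-=[0.2788 0.0412; 0.0412 0.4491]  S=[0.7757 -0.0501; -0.0501 0.8563]  K=[0.3585 0.0918; 0.0119 0.5286]  nu=[-0.1869, 0.3984]  x^+=[2.8016, 0.6317]  P^+=[0.1752 0.0058; 0.0058 0.2104]
step 4: x^-=[2.6055, 1.2426]  P^-=[0.2516 0.0365; 0.0365 0.4349]  S=[0.7494 -0.0548; -0.0548 0.8413]  K=[0.3356 0.0861; 0.0113 0.5208]  nu=[-0.0939, -2.4350]  x^+=[2.3642, -0.0265]  P^+=[0.1641 0.0055; 0.0055 0.2073]
step 5: x^-=[2.1987, 0.4442]  P^-=[0.2419 0.0341; 0.0341 0.4308]  S=[0.7403 -0.0573; -0.0573 0.8367]  K=[0.3272 0.0834; 0.0105 0.5184]  nu=[0.9790, -1.1681]  x^+=[2.4217, -0.1511]  P^+=[0.1599 0.0051; 0.0051 0.2065]

K[0,1] = 0.0834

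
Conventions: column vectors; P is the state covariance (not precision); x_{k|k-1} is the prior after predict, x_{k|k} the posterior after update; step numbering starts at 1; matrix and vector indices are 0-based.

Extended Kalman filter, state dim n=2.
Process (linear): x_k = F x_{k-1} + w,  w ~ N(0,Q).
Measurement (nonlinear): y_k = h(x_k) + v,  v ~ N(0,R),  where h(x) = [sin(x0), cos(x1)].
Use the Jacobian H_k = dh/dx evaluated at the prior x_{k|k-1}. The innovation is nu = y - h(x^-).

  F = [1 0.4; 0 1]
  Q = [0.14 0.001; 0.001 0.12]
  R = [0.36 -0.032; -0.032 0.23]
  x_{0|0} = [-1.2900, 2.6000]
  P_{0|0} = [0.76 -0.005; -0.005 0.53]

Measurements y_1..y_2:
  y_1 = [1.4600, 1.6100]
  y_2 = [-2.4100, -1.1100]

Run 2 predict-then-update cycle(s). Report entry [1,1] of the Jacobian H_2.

H_jac[1,1] = -0.6665

step 1: x^-=[-0.2500, 2.6000]  P^-=[0.9808 0.2080; 0.2080 0.6500]  H_jac=[0.9689 0.0000; 0.0000 -0.5155]  S=[1.2808 -0.1359; -0.1359 0.4027]  K=[0.7402 -0.0165; 0.0716 -0.8078]  nu=[1.7074, 2.4669]  x^+=[0.9733, 0.7295]  P^+=[0.2756 0.0533; 0.0533 0.3649]
step 2: x^-=[1.2651, 0.7295]  P^-=[0.5166 0.2002; 0.2002 0.4849]  H_jac=[0.3010 0.0000; 0.0000 -0.6665]  S=[0.4068 -0.0722; -0.0722 0.4454]  K=[0.3388 -0.2448; 0.0200 -0.7223]  nu=[-3.3636, -1.8555]  x^+=[0.5795, 2.0025]  P^+=[0.4312 0.1007; 0.1007 0.2502]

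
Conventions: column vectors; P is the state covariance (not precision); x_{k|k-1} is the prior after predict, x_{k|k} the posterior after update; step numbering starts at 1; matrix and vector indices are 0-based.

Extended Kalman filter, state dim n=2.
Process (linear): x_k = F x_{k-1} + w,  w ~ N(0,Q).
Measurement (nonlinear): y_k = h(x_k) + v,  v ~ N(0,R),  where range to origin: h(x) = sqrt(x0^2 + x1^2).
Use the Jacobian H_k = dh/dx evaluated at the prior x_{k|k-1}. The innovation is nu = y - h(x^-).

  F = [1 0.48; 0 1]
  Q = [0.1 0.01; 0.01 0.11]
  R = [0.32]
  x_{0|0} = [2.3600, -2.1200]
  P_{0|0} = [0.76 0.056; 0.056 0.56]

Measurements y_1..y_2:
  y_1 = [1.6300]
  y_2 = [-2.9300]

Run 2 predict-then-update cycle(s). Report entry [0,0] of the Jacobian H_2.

step 1: x^-=[1.3424, -2.1200]  P^-=[1.0428 0.3348; 0.3348 0.6700]  H_jac=[0.5350 -0.8449]  S=[0.7940]  K=[0.3463; -0.4873]  nu=[-0.8793]  x^+=[1.0379, -1.6915]  P^+=[0.9475 0.4688; 0.4688 0.4814]
step 2: x^-=[0.2260, -1.6915]  P^-=[1.6085 0.7099; 0.7099 0.5914]  H_jac=[0.1324 -0.9912]  S=[0.7429]  K=[-0.6605; -0.6626]  nu=[-4.6365]  x^+=[3.2882, 1.3804]  P^+=[1.2845 0.3848; 0.3848 0.2653]

H_jac[0,0] = 0.1324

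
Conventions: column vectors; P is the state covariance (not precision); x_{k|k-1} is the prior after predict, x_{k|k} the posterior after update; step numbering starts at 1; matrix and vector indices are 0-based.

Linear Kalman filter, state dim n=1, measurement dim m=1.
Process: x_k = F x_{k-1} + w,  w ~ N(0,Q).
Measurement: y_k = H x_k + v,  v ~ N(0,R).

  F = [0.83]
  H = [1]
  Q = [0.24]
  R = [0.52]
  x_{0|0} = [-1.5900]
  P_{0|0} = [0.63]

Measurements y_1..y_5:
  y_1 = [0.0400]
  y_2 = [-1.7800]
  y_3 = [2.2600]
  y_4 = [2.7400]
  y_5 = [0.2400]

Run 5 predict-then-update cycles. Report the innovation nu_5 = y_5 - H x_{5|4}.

innov = [-0.9363]

step 1: x^-=[-1.3197]  P^-=[0.6740]  S=[1.1940]  K=[0.5645]  nu=[1.3597]  x^+=[-0.5522]  P^+=[0.2935]
step 2: x^-=[-0.4583]  P^-=[0.4422]  S=[0.9622]  K=[0.4596]  nu=[-1.3217]  x^+=[-1.0657]  P^+=[0.2390]
step 3: x^-=[-0.8846]  P^-=[0.4046]  S=[0.9246]  K=[0.4376]  nu=[3.1446]  x^+=[0.4916]  P^+=[0.2276]
step 4: x^-=[0.4080]  P^-=[0.3968]  S=[0.9168]  K=[0.4328]  nu=[2.3320]  x^+=[1.4173]  P^+=[0.2251]
step 5: x^-=[1.1763]  P^-=[0.3950]  S=[0.9150]  K=[0.4317]  nu=[-0.9363]  x^+=[0.7721]  P^+=[0.2245]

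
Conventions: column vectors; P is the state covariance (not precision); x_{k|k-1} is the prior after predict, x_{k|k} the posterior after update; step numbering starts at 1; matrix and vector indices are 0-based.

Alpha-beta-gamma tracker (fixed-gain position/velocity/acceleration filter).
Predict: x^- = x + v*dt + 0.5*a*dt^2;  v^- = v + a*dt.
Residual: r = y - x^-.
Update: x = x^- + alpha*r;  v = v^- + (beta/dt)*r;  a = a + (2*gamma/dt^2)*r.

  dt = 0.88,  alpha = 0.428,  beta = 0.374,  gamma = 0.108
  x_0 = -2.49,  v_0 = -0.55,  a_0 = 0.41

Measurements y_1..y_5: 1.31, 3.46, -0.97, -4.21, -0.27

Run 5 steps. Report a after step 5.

step 1: x_pred=-2.8152  r=4.1252  x^+=-1.0496  v^+=1.5640  a^+=1.5606
step 2: x_pred=0.9310  r=2.5290  x^+=2.0134  v^+=4.0122  a^+=2.2660
step 3: x_pred=6.4216  r=-7.3916  x^+=3.2580  v^+=2.8649  a^+=0.2043
step 4: x_pred=5.8582  r=-10.0682  x^+=1.5490  v^+=-1.2343  a^+=-2.6039
step 5: x_pred=-0.5454  r=0.2754  x^+=-0.4275  v^+=-3.4087  a^+=-2.5271

a_post = -2.5271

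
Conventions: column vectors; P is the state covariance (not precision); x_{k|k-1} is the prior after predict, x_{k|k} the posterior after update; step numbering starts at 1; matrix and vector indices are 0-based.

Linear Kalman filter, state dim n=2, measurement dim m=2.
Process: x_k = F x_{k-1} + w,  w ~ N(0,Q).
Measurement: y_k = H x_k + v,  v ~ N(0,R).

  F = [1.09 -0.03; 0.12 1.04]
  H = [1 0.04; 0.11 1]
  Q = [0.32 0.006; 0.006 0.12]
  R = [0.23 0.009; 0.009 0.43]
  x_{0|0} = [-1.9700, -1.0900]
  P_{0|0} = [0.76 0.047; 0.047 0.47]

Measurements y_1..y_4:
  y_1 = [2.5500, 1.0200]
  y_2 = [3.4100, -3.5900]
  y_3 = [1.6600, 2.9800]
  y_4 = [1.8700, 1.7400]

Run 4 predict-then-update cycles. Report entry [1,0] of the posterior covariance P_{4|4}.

step 1: x^-=[-2.1146, -1.3700]  P^-=[1.2203 0.1439; 0.1439 0.6510]  S=[1.4629 0.3138; 0.3138 1.1274]  K=[0.8351 0.0143; -0.0114 0.5946]  nu=[4.7194, 2.6226]  x^+=[1.8638, 0.1357]  P^+=[0.1925 -0.0075; -0.0075 0.2564]
step 2: x^-=[2.0275, 0.3648]  P^-=[0.5494 0.0147; 0.0147 0.3982]  S=[0.7812 0.1001; 0.1001 0.8381]  K=[0.7033 0.0056; -0.0223 0.4798]  nu=[1.3679, -4.1778]  x^+=[2.9661, -1.6700]  P^+=[0.1622 -0.0091; -0.0091 0.2071]
step 3: x^-=[3.2832, -1.3809]  P^-=[0.5135 0.0105; 0.0105 0.3441]  S=[0.7449 0.0898; 0.0898 0.7826]  K=[0.6891 0.0065; -0.0209 0.4435]  nu=[-1.5679, 3.9997]  x^+=[2.2287, 0.4259]  P^+=[0.1589 -0.0085; -0.0085 0.1915]
step 4: x^-=[2.4165, 0.7103]  P^-=[0.5095 0.0112; 0.0112 0.3273]  S=[0.7409 0.0894; 0.0894 0.7659]  K=[0.6874 0.0076; -0.0192 0.4311]  nu=[-0.5749, 0.7639]  x^+=[2.0271, 1.0507]  P^+=[0.1585 -0.0080; -0.0080 0.1861]

P_post[1,0] = -0.0080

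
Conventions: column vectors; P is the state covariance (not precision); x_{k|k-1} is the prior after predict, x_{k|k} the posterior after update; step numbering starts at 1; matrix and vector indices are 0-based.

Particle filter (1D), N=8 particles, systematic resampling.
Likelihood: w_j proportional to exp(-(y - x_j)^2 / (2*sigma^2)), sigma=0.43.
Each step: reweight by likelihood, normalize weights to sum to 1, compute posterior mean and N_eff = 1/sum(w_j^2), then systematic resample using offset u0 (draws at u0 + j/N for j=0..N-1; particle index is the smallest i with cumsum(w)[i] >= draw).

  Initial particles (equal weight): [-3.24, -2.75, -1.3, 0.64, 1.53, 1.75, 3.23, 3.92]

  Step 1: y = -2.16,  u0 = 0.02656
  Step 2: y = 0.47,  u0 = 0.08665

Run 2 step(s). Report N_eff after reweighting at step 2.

step 1: w=[0.0751, 0.6867, 0.2382, 0.0000, 0.0000, 0.0000, 0.0000, 0.0000]  mean=-2.4414  Neff=1.8730  idx=[0, 1, 1, 1, 1, 1, 2, 2]
step 2: w=[0.0000, 0.0000, 0.0000, 0.0000, 0.0000, 0.0000, 0.5000, 0.5000]  mean=-1.3000  Neff=2.0000  idx=[6, 6, 6, 6, 7, 7, 7, 7]

N_eff = 2.0000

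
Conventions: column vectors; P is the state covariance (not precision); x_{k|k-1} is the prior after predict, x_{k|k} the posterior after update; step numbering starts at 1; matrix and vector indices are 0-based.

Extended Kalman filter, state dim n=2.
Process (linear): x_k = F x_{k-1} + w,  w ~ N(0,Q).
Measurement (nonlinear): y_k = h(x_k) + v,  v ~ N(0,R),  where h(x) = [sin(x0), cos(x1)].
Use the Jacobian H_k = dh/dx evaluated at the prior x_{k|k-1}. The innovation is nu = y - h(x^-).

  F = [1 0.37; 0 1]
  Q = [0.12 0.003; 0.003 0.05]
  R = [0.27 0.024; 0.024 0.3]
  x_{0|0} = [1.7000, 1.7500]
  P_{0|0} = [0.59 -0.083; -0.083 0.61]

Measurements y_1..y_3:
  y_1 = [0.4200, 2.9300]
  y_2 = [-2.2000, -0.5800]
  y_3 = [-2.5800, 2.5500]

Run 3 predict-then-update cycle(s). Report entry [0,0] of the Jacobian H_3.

step 1: x^-=[2.3475, 1.7500]  P^-=[0.7321 0.1457; 0.1457 0.6600]  H_jac=[-0.7009 0.0000; 0.0000 -0.9840]  S=[0.6297 0.1245; 0.1245 0.9390]  K=[-0.8059 -0.0458; -0.0261 -0.6881]  nu=[-0.2932, 3.1082]  x^+=[2.4413, -0.3812]  P^+=[0.3120 0.0336; 0.0336 0.2104]
step 2: x^-=[2.3003, -0.3812]  P^-=[0.4857 0.1145; 0.1145 0.2604]  H_jac=[-0.6665 0.0000; 0.0000 0.3720]  S=[0.4857 -0.0044; -0.0044 0.3360]  K=[-0.6653 0.1181; -0.1545 0.2863]  nu=[-2.9455, -1.5082]  x^+=[4.0820, -0.3579]  P^+=[0.2653 0.0523; 0.0523 0.2209]
step 3: x^-=[3.9495, -0.3579]  P^-=[0.4542 0.1370; 0.1370 0.2709]  H_jac=[-0.6910 0.0000; 0.0000 0.3503]  S=[0.4869 -0.0092; -0.0092 0.3333]  K=[-0.6423 0.1264; -0.1892 0.2796]  nu=[-1.8571, 1.6134]  x^+=[5.3462, 0.4445]  P^+=[0.2466 0.0642; 0.0642 0.2265]

H_jac[0,0] = -0.6910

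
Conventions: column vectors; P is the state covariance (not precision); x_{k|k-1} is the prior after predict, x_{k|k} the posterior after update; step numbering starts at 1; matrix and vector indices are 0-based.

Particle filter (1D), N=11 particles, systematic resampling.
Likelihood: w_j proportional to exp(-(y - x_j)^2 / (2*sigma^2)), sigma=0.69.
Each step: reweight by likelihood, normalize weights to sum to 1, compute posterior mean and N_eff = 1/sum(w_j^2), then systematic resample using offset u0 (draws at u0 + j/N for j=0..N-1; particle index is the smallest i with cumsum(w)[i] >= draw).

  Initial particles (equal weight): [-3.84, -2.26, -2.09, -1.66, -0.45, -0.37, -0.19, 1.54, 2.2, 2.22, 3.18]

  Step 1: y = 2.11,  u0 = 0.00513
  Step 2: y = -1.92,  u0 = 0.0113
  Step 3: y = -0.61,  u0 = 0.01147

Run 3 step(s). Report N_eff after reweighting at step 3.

N_eff = 11.0000

step 1: w=[0.0000, 0.0000, 0.0000, 0.0000, 0.0003, 0.0005, 0.0013, 0.2372, 0.3309, 0.3295, 0.1003]  mean=2.1429  Neff=3.5166  idx=[7, 7, 7, 8, 8, 8, 8, 9, 9, 9, 10]
step 2: w=[0.3296, 0.3296, 0.3296, 0.0017, 0.0017, 0.0017, 0.0017, 0.0014, 0.0014, 0.0014, 0.0000]  mean=1.5475  Neff=3.0684  idx=[0, 0, 0, 0, 1, 1, 1, 1, 2, 2, 2]
step 3: w=[0.0909, 0.0909, 0.0909, 0.0909, 0.0909, 0.0909, 0.0909, 0.0909, 0.0909, 0.0909, 0.0909]  mean=1.5400  Neff=11.0000  idx=[0, 1, 2, 3, 4, 5, 6, 7, 8, 9, 10]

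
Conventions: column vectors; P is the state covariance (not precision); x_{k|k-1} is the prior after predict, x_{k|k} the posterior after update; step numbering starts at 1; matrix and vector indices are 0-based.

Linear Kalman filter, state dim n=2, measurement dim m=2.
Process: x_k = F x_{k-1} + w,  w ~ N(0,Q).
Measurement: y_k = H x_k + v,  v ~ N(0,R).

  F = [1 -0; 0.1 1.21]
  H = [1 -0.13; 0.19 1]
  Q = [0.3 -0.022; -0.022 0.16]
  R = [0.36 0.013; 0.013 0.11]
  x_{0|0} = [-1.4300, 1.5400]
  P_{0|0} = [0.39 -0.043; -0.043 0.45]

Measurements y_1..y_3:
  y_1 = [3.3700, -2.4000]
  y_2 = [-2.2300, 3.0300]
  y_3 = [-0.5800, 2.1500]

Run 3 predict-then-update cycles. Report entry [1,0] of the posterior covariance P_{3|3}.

P_post[1,0] = -0.0197

step 1: x^-=[-1.4300, 1.7204]  P^-=[0.6900 -0.0350; -0.0350 0.8123]  S=[1.0728 0.0043; 0.0043 0.9339]  K=[0.6470 0.0999; -0.1346 0.8633]  nu=[5.0237, -3.8487]  x^+=[1.4359, -2.2782]  P^+=[0.2310 -0.0245; -0.0245 0.0979]
step 2: x^-=[1.4359, -2.6130]  P^-=[0.5310 -0.0285; -0.0285 0.2997]  S=[0.9035 0.0471; 0.0471 0.4180]  K=[0.5863 0.1070; -0.1121 0.7166]  nu=[-4.0056, 5.3702]  x^+=[-0.3376, 1.6840]  P^+=[0.2098 -0.0205; -0.0205 0.0813]
step 3: x^-=[-0.3376, 2.0039]  P^-=[0.5098 -0.0258; -0.0258 0.2761]  S=[0.8812 0.0488; 0.0488 0.3947]  K=[0.5763 0.1088; -0.1088 0.7006]  nu=[0.0181, 0.2102]  x^+=[-0.3043, 2.1492]  P^+=[0.2063 -0.0197; -0.0197 0.0794]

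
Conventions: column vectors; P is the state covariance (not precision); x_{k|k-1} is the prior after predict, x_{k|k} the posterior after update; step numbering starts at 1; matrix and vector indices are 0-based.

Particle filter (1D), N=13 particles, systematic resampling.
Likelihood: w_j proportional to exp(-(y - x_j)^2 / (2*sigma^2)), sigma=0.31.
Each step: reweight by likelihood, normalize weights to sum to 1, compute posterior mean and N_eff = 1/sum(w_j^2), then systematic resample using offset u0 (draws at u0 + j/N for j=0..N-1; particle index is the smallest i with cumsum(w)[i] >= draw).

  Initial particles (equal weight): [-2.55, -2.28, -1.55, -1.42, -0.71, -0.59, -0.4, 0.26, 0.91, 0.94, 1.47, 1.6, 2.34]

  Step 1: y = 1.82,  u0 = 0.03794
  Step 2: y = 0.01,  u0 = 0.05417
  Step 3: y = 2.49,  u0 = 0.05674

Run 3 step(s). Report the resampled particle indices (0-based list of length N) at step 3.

step 1: w=[0.0000, 0.0000, 0.0000, 0.0000, 0.0000, 0.0000, 0.0000, 0.0000, 0.0085, 0.0112, 0.3341, 0.4913, 0.1548]  mean=1.6578  Neff=2.6511  idx=[10, 10, 10, 10, 10, 11, 11, 11, 11, 11, 11, 12, 12]
step 2: w=[0.1735, 0.1735, 0.1735, 0.1735, 0.1735, 0.0221, 0.0221, 0.0221, 0.0221, 0.0221, 0.0221, 0.0000, 0.0000]  mean=1.4872  Neff=6.5150  idx=[0, 0, 1, 1, 2, 2, 2, 3, 3, 4, 4, 6, 9]
step 3: w=[0.0547, 0.0547, 0.0547, 0.0547, 0.0547, 0.0547, 0.0547, 0.0547, 0.0547, 0.0547, 0.0547, 0.1991, 0.1991]  mean=1.5218  Neff=8.9116  idx=[1, 2, 3, 5, 6, 8, 9, 10, 11, 11, 12, 12, 12]

resampled_idx = [1, 2, 3, 5, 6, 8, 9, 10, 11, 11, 12, 12, 12]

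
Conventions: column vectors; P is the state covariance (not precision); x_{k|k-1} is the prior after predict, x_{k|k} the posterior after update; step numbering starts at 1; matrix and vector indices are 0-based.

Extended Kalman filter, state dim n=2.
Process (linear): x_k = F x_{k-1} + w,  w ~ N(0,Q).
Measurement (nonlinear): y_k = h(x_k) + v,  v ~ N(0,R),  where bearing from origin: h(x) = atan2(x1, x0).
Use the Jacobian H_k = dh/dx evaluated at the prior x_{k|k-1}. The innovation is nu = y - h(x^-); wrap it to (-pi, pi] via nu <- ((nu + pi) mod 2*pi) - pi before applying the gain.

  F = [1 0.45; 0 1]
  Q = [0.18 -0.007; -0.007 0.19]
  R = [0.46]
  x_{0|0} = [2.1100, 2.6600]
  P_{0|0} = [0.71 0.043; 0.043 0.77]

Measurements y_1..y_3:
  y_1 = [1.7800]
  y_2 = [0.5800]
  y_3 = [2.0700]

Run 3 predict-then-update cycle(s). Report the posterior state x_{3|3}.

x_post = [5.6559, 3.2163]

step 1: x^-=[3.3070, 2.6600]  P^-=[1.0846 0.3825; 0.3825 0.9600]  H_jac=[-0.1477 0.1836]  S=[0.4953]  K=[-0.1816; 0.2418]  nu=[1.1026]  x^+=[3.1067, 2.9266]  P^+=[1.0683 0.4043; 0.4043 0.9310]
step 2: x^-=[4.4237, 2.9266]  P^-=[1.8007 0.8162; 0.8162 1.1210]  H_jac=[-0.1040 0.1572]  S=[0.4805]  K=[-0.1227; 0.1901]  nu=[-0.0045]  x^+=[4.4243, 2.9258]  P^+=[1.7934 0.8274; 0.8274 1.1037]
step 3: x^-=[5.7409, 2.9258]  P^-=[2.9416 1.3171; 1.3171 1.2937]  H_jac=[-0.0705 0.1383]  S=[0.4737]  K=[-0.0532; 0.1817]  nu=[1.5987]  x^+=[5.6559, 3.2163]  P^+=[2.9403 1.3217; 1.3217 1.2780]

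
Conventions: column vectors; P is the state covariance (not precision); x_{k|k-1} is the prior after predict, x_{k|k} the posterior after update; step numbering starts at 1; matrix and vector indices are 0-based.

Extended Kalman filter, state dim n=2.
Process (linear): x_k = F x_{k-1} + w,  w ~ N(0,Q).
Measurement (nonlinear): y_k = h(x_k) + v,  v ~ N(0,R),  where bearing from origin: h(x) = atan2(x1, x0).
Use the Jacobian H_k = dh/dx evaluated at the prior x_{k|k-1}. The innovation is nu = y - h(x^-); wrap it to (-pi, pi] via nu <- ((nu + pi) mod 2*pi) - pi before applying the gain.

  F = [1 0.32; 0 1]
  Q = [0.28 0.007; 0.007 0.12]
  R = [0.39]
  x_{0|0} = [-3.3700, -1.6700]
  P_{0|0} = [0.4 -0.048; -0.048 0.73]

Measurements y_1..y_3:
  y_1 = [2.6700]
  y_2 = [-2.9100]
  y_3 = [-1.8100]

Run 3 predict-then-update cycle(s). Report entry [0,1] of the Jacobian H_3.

H_jac[0,1] = -0.1941

step 1: x^-=[-3.9044, -1.6700]  P^-=[0.7240 0.1926; 0.1926 0.8500]  H_jac=[0.0926 -0.2165]  S=[0.4283]  K=[0.0592; -0.3880]  nu=[-0.8758]  x^+=[-3.9562, -1.3302]  P^+=[0.7225 0.2024; 0.2024 0.7855]
step 2: x^-=[-4.3819, -1.3302]  P^-=[1.2125 0.4608; 0.4608 0.9055]  H_jac=[0.0634 -0.2090]  S=[0.4222]  K=[-0.0459; -0.3789]  nu=[-0.0631]  x^+=[-4.3790, -1.3063]  P^+=[1.2116 0.4535; 0.4535 0.8449]
step 3: x^-=[-4.7970, -1.3063]  P^-=[1.8684 0.7308; 0.7308 0.9649]  H_jac=[0.0528 -0.1941]  S=[0.4166]  K=[-0.1034; -0.3568]  nu=[1.0657]  x^+=[-4.9072, -1.6865]  P^+=[1.8639 0.7154; 0.7154 0.9119]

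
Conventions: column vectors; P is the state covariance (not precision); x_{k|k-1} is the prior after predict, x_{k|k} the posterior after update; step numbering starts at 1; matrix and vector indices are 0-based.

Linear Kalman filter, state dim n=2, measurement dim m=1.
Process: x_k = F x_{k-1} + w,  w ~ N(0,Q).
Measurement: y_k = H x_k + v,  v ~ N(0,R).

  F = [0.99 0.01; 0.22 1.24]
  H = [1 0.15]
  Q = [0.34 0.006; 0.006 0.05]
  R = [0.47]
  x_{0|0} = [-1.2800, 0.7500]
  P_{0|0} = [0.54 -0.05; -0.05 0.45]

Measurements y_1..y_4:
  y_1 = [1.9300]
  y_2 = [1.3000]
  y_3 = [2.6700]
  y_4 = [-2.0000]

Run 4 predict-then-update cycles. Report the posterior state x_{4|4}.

step 1: x^-=[-1.2597, 0.6484]  P^-=[0.8683 0.0677; 0.0677 0.7408]  S=[1.3753]  K=[0.6387; 0.1300]  nu=[3.0924]  x^+=[0.7156, 1.0505]  P^+=[0.3072 -0.0465; -0.0465 0.7175]
step 2: x^-=[0.7189, 1.4600]  P^-=[0.6402 0.0246; 0.0246 1.1428]  S=[1.1433]  K=[0.5632; 0.1714]  nu=[0.3621]  x^+=[0.9229, 1.5221]  P^+=[0.2776 -0.0858; -0.0858 1.1092]
step 3: x^-=[0.9288, 2.0904]  P^-=[0.6105 -0.0253; -0.0253 1.7221]  S=[1.1116]  K=[0.5458; 0.2096]  nu=[1.4276]  x^+=[1.7080, 2.3897]  P^+=[0.2794 -0.1525; -0.1525 1.6732]
step 4: x^-=[1.7148, 3.3389]  P^-=[0.6110 -0.0999; -0.0999 2.5531]  S=[1.1084]  K=[0.5377; 0.2554]  nu=[-4.2156]  x^+=[-0.5519, 2.2624]  P^+=[0.2905 -0.2521; -0.2521 2.4808]

x_post = [-0.5519, 2.2624]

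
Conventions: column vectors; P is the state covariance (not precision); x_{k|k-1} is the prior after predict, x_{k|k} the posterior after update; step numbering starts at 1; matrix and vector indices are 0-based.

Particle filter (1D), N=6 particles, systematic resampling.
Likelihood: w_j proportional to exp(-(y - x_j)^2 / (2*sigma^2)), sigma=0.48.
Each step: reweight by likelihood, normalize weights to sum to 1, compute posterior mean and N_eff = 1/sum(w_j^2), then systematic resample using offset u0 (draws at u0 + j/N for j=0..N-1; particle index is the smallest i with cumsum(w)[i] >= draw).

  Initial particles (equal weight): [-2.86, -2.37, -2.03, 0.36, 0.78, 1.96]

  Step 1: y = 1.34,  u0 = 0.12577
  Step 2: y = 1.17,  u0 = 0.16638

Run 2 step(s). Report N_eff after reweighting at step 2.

N_eff = 4.9083

step 1: w=[0.0000, 0.0000, 0.0000, 0.1168, 0.4754, 0.4077]  mean=1.2121  Neff=2.4634  idx=[4, 4, 4, 5, 5, 5]
step 2: w=[0.2453, 0.2453, 0.2453, 0.0881, 0.0881, 0.0881]  mean=1.0917  Neff=4.9083  idx=[0, 1, 2, 2, 4, 5]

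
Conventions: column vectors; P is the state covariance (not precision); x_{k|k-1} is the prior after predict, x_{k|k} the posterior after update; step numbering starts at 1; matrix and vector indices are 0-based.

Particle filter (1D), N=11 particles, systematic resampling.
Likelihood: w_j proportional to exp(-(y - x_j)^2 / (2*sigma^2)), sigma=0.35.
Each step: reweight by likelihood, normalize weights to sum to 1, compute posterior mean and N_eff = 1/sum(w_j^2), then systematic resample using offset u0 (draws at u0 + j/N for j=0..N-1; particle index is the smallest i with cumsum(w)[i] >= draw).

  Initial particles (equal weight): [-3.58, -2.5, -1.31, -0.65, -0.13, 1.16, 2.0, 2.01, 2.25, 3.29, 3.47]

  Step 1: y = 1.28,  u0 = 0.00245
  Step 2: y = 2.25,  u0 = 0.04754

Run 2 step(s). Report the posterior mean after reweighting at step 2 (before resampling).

post_mean = 1.9686

step 1: w=[0.0000, 0.0000, 0.0000, 0.0000, 0.0002, 0.7865, 0.1005, 0.0948, 0.0179, 0.0000, 0.0000]  mean=1.3442  Neff=1.5673  idx=[5, 5, 5, 5, 5, 5, 5, 5, 5, 6, 7]
step 2: w=[0.0048, 0.0048, 0.0048, 0.0048, 0.0048, 0.0048, 0.0048, 0.0048, 0.0048, 0.4737, 0.4832]  mean=1.9686  Neff=2.1830  idx=[9, 9, 9, 9, 9, 9, 10, 10, 10, 10, 10]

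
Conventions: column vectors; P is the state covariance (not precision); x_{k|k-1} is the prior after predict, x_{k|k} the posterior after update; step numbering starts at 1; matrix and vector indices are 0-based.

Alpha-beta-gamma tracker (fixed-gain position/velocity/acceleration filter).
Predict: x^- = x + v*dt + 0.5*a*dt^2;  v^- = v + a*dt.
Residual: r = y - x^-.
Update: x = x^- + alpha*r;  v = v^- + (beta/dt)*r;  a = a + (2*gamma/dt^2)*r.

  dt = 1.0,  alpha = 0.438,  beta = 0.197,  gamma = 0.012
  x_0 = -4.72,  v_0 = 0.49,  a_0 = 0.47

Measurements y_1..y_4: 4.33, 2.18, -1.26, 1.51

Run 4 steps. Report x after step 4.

step 1: x_pred=-3.9950  r=8.3250  x^+=-0.3487  v^+=2.6000  a^+=0.6698
step 2: x_pred=2.5863  r=-0.4063  x^+=2.4083  v^+=3.1898  a^+=0.6600
step 3: x_pred=5.9281  r=-7.1881  x^+=2.7797  v^+=2.4338  a^+=0.4875
step 4: x_pred=5.4573  r=-3.9473  x^+=3.7284  v^+=2.1437  a^+=0.3928

x_post = 3.7284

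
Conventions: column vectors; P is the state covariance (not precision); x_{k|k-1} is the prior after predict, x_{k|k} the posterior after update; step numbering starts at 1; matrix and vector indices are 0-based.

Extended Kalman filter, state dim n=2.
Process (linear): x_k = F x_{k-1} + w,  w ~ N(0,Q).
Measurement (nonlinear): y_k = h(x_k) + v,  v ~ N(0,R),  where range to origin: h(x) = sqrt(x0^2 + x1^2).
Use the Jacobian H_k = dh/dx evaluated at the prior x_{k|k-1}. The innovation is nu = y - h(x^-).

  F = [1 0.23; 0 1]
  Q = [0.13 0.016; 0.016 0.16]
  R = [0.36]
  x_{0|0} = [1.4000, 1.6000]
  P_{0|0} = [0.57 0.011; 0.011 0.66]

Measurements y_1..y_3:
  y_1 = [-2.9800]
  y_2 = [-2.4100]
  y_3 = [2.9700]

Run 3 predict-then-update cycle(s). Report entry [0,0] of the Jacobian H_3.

H_jac[0,0] = 0.5036

step 1: x^-=[1.7680, 1.6000]  P^-=[0.7400 0.1788; 0.1788 0.8200]  H_jac=[0.7415 0.6710]  S=[1.3139]  K=[0.5089; 0.5197]  nu=[-5.3645]  x^+=[-0.9619, -1.1877]  P^+=[0.3997 -0.1687; -0.1687 0.4652]
step 2: x^-=[-1.2351, -1.1877]  P^-=[0.4767 -0.0457; -0.0457 0.6252]  H_jac=[-0.7208 -0.6932]  S=[0.8624]  K=[-0.3617; -0.4643]  nu=[-4.1235]  x^+=[0.2566, 0.7268]  P^+=[0.3639 -0.1905; -0.1905 0.4393]
step 3: x^-=[0.4237, 0.7268]  P^-=[0.4295 -0.0735; -0.0735 0.5993]  H_jac=[0.5036 0.8639]  S=[0.8522]  K=[0.1793; 0.5640]  nu=[2.1287]  x^+=[0.8054, 1.9275]  P^+=[0.4021 -0.1597; -0.1597 0.3281]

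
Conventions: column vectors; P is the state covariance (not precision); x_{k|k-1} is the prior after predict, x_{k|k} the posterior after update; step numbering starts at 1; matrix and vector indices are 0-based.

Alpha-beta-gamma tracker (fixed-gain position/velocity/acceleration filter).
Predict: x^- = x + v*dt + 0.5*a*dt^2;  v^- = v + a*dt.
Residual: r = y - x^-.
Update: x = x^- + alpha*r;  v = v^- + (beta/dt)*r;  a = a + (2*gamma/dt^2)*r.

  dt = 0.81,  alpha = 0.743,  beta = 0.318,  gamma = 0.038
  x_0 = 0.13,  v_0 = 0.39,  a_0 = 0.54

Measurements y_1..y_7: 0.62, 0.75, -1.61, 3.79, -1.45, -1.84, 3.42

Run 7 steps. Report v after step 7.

v_post = 1.1385

step 1: x_pred=0.6230  r=-0.0030  x^+=0.6208  v^+=0.8262  a^+=0.5396
step 2: x_pred=1.4670  r=-0.7170  x^+=0.9343  v^+=0.9818  a^+=0.4566
step 3: x_pred=1.8793  r=-3.4893  x^+=-0.7132  v^+=-0.0182  a^+=0.0524
step 4: x_pred=-0.7108  r=4.5008  x^+=2.6333  v^+=1.7912  a^+=0.5738
step 5: x_pred=4.2724  r=-5.7224  x^+=0.0207  v^+=0.0094  a^+=-0.0891
step 6: x_pred=-0.0010  r=-1.8390  x^+=-1.3674  v^+=-0.7848  a^+=-0.3021
step 7: x_pred=-2.1022  r=5.5222  x^+=2.0008  v^+=1.1385  a^+=0.3375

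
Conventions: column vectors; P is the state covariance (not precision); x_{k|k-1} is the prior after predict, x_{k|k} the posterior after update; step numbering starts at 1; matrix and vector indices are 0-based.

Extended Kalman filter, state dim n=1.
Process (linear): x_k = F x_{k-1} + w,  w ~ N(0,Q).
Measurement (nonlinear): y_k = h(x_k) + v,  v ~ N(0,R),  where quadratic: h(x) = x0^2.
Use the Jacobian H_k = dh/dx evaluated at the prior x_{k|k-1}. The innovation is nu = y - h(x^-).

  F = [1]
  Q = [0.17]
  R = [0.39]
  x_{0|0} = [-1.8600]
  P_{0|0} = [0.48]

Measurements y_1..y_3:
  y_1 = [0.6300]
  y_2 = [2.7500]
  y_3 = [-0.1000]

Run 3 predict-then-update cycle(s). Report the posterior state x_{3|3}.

x_post = [-0.8890]

step 1: x^-=[-1.8600]  P^-=[0.6500]  H_jac=[-3.7200]  S=[9.3850]  K=[-0.2576]  nu=[-2.8296]  x^+=[-1.1310]  P^+=[0.0270]
step 2: x^-=[-1.1310]  P^-=[0.1970]  H_jac=[-2.2619]  S=[1.3980]  K=[-0.3188]  nu=[1.4709]  x^+=[-1.5998]  P^+=[0.0550]
step 3: x^-=[-1.5998]  P^-=[0.2250]  H_jac=[-3.1997]  S=[2.6932]  K=[-0.2673]  nu=[-2.6595]  x^+=[-0.8890]  P^+=[0.0326]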